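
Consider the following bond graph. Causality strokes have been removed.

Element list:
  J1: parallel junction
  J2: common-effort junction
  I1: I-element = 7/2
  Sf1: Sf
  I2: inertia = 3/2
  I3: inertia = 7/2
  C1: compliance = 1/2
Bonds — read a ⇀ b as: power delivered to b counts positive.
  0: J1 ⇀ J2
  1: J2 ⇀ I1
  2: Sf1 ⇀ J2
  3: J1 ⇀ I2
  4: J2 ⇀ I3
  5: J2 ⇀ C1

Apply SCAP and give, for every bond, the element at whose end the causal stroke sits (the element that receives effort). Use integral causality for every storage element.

β2 stroke→Sf1  (Sf1 fixes flow; stroke at Sf1)
β1 stroke→I1  (I1 integral (f out))
β3 stroke→I2  (I2 integral (f out))
β0 stroke→J1  (only one effort-in slot at J1)
β4 stroke→I3  (I3 integral (f out))
β5 stroke→J2  (J2: last free bond brings effort in)

b0 |J1
b1 |I1
b2 |Sf1
b3 |I2
b4 |I3
b5 |J2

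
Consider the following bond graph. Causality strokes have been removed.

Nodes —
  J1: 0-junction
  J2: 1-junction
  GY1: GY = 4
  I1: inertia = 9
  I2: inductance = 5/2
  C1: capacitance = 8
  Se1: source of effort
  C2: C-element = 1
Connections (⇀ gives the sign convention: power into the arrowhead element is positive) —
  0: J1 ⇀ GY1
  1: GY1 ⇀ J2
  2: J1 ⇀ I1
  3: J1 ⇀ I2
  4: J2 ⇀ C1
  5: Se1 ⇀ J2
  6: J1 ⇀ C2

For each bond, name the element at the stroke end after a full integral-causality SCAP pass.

bond 0 stroke at GY1
bond 1 stroke at GY1
bond 2 stroke at I1
bond 3 stroke at I2
bond 4 stroke at J2
bond 5 stroke at J2
bond 6 stroke at J1

b5 →J2  (Se1 fixes effort; stroke away)
b2 →I1  (I1 outputs flow p/I1)
b3 →I2  (I2 outputs flow p/I2)
b4 →J2  (C1 outputs effort q/C1)
b1 →GY1  (only one flow-in slot at J2)
b0 →GY1  (GY GY1: same side as bond 1)
b6 →J1  (closing 0-jn rule on J1)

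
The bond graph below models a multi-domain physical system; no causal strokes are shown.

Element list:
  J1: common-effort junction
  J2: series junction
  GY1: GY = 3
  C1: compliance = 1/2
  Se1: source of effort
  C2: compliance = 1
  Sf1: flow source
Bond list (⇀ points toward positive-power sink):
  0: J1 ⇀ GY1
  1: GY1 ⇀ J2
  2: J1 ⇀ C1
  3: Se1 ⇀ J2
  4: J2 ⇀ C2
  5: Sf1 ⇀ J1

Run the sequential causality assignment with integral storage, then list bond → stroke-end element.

#3 stroke→J2  (Se1: effort source, stroke at far end)
#5 stroke→Sf1  (Sf1 fixes flow; stroke at Sf1)
#2 stroke→J1  (C1: C, integral causality)
#0 stroke→GY1  (J1 effort already set via bond 2)
#1 stroke→GY1  (through GY1, causality inverts; strokes same side of GY1)
#4 stroke→J2  (1-jn J2 has f-setter on 1)

β0 →GY1
β1 →GY1
β2 →J1
β3 →J2
β4 →J2
β5 →Sf1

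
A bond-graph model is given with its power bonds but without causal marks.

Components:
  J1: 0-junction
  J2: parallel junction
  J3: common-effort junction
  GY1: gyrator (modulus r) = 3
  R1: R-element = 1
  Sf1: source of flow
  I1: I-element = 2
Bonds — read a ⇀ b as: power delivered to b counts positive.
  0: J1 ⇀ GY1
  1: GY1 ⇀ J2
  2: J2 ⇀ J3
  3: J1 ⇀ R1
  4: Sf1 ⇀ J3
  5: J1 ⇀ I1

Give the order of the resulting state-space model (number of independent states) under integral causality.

1  (I1 all integral)

β4 stroke→Sf1  (Sf1 (Sf) sets flow on bond)
β2 stroke→J3  (only one effort-in slot at J3)
β1 stroke→J2  (only one effort-in slot at J2)
β0 stroke→J1  (GY1 both-in/both-out from 1)
β3 stroke→R1  (0-jn J1 has e-setter on 0)
β5 stroke→I1  (common-e at J1 fixed by 0)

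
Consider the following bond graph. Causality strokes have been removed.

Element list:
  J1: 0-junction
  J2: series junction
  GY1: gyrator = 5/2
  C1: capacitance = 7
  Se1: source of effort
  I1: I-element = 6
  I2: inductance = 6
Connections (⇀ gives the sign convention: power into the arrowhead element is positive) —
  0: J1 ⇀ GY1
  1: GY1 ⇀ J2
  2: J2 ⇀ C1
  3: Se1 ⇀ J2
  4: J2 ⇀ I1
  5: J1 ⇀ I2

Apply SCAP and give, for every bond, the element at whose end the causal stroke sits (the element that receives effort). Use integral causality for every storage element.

bond 3 |J2  (Se1 (Se) sets effort on bond)
bond 2 |J2  (prefer integral on C1)
bond 4 |I1  (prefer integral on I1)
bond 1 |J2  (J2 flow already set via bond 4)
bond 0 |J1  (through GY1, causality inverts; strokes same side of GY1)
bond 5 |I2  (common-e at J1 fixed by 0)

#0 →J1
#1 →J2
#2 →J2
#3 →J2
#4 →I1
#5 →I2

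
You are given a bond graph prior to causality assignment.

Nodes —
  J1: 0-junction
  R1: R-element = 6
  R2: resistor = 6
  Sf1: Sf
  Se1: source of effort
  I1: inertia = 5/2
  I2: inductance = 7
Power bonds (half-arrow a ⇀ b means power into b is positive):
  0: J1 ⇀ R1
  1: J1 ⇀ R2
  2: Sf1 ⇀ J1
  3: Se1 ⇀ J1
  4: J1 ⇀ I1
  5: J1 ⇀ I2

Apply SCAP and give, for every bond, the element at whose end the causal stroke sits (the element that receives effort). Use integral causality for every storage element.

b2 stroke→Sf1  (Sf1 (Sf) sets flow on bond)
b3 stroke→J1  (Se1 fixes effort; stroke away)
b0 stroke→R1  (J1 effort already set via bond 3)
b1 stroke→R2  (J1 effort already set via bond 3)
b4 stroke→I1  (J1: bond 3 brought effort, rest push out)
b5 stroke→I2  (J1: bond 3 brought effort, rest push out)

#0 →R1
#1 →R2
#2 →Sf1
#3 →J1
#4 →I1
#5 →I2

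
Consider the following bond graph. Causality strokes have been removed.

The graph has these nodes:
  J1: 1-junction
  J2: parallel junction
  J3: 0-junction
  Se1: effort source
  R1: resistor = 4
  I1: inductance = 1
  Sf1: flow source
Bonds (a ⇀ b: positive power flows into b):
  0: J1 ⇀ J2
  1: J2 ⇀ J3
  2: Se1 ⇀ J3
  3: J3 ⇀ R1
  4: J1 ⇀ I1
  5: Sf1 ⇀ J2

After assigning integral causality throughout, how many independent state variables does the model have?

1  (I1 all integral)

bond 2 |J3  (Se1 (Se) sets effort on bond)
bond 5 |Sf1  (source Sf1 imposes f)
bond 1 |J2  (J3 effort already set via bond 2)
bond 3 |R1  (common-e at J3 fixed by 2)
bond 0 |J1  (J2: bond 1 brought effort, rest push out)
bond 4 |I1  (only one flow-in slot at J1)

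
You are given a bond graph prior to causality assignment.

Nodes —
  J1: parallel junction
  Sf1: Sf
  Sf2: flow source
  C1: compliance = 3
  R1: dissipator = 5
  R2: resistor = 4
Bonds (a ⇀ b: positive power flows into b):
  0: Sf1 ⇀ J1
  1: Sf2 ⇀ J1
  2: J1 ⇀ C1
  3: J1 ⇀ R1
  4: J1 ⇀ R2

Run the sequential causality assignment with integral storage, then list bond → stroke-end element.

bond 0 →Sf1
bond 1 →Sf2
bond 2 →J1
bond 3 →R1
bond 4 →R2

#0 stroke→Sf1  (Sf1 fixes flow; stroke at Sf1)
#1 stroke→Sf2  (Sf2 fixes flow; stroke at Sf2)
#2 stroke→J1  (C1: C, integral causality)
#3 stroke→R1  (J1: bond 2 brought effort, rest push out)
#4 stroke→R2  (J1: bond 2 brought effort, rest push out)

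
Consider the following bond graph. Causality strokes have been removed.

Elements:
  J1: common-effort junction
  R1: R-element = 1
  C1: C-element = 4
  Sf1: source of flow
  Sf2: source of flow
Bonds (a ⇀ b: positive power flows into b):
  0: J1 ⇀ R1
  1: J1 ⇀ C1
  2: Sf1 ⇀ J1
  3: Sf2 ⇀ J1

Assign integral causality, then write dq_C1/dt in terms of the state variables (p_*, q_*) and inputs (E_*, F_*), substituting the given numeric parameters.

dq_C1/dt = F_Sf1 + F_Sf2 - q_C1/4

b2 →Sf1  (Sf1: flow source, stroke at near end)
b3 →Sf2  (source Sf2 imposes f)
b1 →J1  (C1: C, integral causality)
b0 →R1  (0-jn J1 has e-setter on 1)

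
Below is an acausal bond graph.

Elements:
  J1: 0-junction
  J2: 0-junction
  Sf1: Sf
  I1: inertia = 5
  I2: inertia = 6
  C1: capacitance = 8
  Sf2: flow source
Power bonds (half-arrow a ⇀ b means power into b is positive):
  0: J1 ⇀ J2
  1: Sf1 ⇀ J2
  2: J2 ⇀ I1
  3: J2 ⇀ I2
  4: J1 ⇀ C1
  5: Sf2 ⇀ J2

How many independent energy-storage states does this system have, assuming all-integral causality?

3  (C1, I1, I2 all integral)

β1 →Sf1  (Sf1: flow source, stroke at near end)
β5 →Sf2  (Sf2 fixes flow; stroke at Sf2)
β2 →I1  (I1: I, integral causality)
β3 →I2  (I2 integral (f out))
β0 →J2  (J2 needs exactly one e-in)
β4 →J1  (J1 needs exactly one e-in)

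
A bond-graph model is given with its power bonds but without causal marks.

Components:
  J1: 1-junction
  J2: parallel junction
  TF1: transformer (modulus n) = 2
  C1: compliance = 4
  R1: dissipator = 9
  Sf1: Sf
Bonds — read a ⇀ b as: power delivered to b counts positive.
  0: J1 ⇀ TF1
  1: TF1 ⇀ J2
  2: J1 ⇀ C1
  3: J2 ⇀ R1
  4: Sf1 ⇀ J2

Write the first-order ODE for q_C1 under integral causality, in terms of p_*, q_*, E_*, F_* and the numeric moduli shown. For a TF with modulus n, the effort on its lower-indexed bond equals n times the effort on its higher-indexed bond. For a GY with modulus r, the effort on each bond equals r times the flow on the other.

dq_C1/dt = -F_Sf1/2 - q_C1/144

#4 |Sf1  (Sf1 fixes flow; stroke at Sf1)
#2 |J1  (prefer integral on C1)
#0 |TF1  (closing 1-jn rule on J1)
#1 |J2  (TF1 one-in-one-out from 0)
#3 |R1  (J2: bond 1 brought effort, rest push out)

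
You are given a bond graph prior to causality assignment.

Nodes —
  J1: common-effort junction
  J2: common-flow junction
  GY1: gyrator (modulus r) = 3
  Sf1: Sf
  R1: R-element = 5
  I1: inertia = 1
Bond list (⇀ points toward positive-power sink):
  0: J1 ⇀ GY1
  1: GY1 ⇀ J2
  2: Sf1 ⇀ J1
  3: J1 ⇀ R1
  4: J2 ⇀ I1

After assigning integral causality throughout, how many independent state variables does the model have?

b2 |Sf1  (Sf1 fixes flow; stroke at Sf1)
b4 |I1  (I1 outputs flow p/I1)
b1 |J2  (1-jn J2 has f-setter on 4)
b0 |J1  (GY1: gyrator matches bond 1)
b3 |R1  (common-e at J1 fixed by 0)

1  (I1 all integral)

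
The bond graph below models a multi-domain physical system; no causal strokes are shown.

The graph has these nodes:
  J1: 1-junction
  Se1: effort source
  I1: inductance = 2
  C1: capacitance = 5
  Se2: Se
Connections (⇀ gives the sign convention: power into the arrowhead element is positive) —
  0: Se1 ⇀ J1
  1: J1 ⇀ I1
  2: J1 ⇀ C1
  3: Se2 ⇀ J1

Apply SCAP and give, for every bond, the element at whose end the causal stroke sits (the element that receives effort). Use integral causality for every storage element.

bond 0 stroke→J1  (source Se1 imposes e)
bond 3 stroke→J1  (Se2 (Se) sets effort on bond)
bond 1 stroke→I1  (I1 integral (f out))
bond 2 stroke→J1  (1-jn J1 has f-setter on 1)

bond 0 |J1
bond 1 |I1
bond 2 |J1
bond 3 |J1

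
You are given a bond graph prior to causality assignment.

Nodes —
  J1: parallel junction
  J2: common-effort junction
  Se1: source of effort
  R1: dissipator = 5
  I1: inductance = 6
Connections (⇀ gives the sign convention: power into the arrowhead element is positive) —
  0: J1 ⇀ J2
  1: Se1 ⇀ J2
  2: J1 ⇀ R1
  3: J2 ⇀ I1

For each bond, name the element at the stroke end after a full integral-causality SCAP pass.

b0 stroke→J1
b1 stroke→J2
b2 stroke→R1
b3 stroke→I1

#1 stroke→J2  (source Se1 imposes e)
#0 stroke→J1  (J2 effort already set via bond 1)
#3 stroke→I1  (common-e at J2 fixed by 1)
#2 stroke→R1  (J1: bond 0 brought effort, rest push out)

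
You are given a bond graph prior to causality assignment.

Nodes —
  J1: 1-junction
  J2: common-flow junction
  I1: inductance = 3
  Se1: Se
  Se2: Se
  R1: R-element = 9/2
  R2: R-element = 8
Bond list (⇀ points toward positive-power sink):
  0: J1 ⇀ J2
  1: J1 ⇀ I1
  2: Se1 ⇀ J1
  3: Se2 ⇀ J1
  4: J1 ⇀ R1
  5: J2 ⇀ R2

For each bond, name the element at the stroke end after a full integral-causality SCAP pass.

bond 2 stroke→J1  (Se1: effort source, stroke at far end)
bond 3 stroke→J1  (Se2 fixes effort; stroke away)
bond 1 stroke→I1  (I1 outputs flow p/I1)
bond 0 stroke→J1  (common-f at J1 fixed by 1)
bond 4 stroke→J1  (1-jn J1 has f-setter on 1)
bond 5 stroke→J2  (J2 flow already set via bond 0)

bond 0 stroke→J1
bond 1 stroke→I1
bond 2 stroke→J1
bond 3 stroke→J1
bond 4 stroke→J1
bond 5 stroke→J2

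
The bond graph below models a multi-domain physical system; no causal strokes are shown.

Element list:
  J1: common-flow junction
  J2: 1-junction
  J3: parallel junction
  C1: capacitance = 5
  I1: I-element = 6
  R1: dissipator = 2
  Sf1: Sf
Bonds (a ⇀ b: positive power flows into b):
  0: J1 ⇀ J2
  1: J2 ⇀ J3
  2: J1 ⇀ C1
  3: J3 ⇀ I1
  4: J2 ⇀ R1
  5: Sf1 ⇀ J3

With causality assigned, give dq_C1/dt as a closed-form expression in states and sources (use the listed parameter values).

dq_C1/dt = -F_Sf1 + p_I1/6

#5 stroke→Sf1  (source Sf1 imposes f)
#2 stroke→J1  (C1 outputs effort q/C1)
#0 stroke→J2  (J1 needs exactly one f-in)
#3 stroke→I1  (prefer integral on I1)
#1 stroke→J3  (closing 0-jn rule on J3)
#4 stroke→J2  (J2 flow already set via bond 1)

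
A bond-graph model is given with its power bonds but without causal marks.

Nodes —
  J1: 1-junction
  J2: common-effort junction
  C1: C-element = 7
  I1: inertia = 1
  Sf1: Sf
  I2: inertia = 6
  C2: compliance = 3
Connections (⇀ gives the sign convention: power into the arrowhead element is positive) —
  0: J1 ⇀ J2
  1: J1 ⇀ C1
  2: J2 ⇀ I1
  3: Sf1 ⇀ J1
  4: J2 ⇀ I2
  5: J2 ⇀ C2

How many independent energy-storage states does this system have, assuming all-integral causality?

bond 3 →Sf1  (Sf1 fixes flow; stroke at Sf1)
bond 0 →J1  (J1: bond 3 brought flow, rest push out)
bond 1 →J1  (J1 flow already set via bond 3)
bond 2 →I1  (prefer integral on I1)
bond 4 →I2  (I2 outputs flow p/I2)
bond 5 →J2  (closing 0-jn rule on J2)

4  (C1, C2, I1, I2 all integral)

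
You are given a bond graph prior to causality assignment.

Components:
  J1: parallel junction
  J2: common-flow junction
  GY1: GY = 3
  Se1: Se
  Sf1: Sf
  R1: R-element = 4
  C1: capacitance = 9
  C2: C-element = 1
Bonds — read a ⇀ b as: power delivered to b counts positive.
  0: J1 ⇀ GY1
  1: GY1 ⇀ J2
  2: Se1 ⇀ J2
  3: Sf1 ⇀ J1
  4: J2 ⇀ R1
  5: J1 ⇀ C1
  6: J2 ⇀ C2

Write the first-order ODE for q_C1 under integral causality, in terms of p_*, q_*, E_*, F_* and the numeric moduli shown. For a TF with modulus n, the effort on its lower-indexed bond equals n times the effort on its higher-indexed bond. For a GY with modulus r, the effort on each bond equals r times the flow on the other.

#2 →J2  (source Se1 imposes e)
#3 →Sf1  (Sf1 (Sf) sets flow on bond)
#5 →J1  (C1 integral (e out))
#0 →GY1  (J1 effort already set via bond 5)
#1 →GY1  (through GY1, causality inverts; strokes same side of GY1)
#4 →J2  (common-f at J2 fixed by 1)
#6 →J2  (J2: bond 1 brought flow, rest push out)

dq_C1/dt = E_Se1/3 + F_Sf1 - 4*q_C1/81 - q_C2/3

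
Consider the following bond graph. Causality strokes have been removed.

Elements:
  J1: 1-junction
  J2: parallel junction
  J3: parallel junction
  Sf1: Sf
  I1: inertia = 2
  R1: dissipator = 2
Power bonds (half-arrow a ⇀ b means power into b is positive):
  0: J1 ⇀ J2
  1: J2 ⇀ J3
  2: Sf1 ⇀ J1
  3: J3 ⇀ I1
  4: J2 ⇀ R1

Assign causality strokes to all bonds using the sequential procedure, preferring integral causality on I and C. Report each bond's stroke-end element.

#2 →Sf1  (Sf1 fixes flow; stroke at Sf1)
#0 →J1  (J1: bond 2 brought flow, rest push out)
#3 →I1  (I1: I, integral causality)
#1 →J3  (J3 needs exactly one e-in)
#4 →J2  (J2 needs exactly one e-in)

#0 stroke at J1
#1 stroke at J3
#2 stroke at Sf1
#3 stroke at I1
#4 stroke at J2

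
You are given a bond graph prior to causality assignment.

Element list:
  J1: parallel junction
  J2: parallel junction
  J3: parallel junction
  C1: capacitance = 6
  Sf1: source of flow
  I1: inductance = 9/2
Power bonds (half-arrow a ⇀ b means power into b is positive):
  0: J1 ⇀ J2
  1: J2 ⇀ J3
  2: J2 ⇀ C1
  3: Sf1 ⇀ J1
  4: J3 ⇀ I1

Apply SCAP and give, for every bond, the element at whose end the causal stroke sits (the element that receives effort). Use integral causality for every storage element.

#0 →J1
#1 →J3
#2 →J2
#3 →Sf1
#4 →I1

bond 3 |Sf1  (Sf1 fixes flow; stroke at Sf1)
bond 0 |J1  (only one effort-in slot at J1)
bond 2 |J2  (prefer integral on C1)
bond 1 |J3  (0-jn J2 has e-setter on 2)
bond 4 |I1  (J3: bond 1 brought effort, rest push out)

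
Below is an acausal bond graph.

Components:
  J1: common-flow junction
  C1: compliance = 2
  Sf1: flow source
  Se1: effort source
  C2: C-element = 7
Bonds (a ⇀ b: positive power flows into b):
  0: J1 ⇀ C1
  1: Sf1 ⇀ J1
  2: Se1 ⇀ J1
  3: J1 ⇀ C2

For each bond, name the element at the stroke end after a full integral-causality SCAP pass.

bond 1 |Sf1  (Sf1 fixes flow; stroke at Sf1)
bond 2 |J1  (Se1 (Se) sets effort on bond)
bond 0 |J1  (J1: bond 1 brought flow, rest push out)
bond 3 |J1  (1-jn J1 has f-setter on 1)

b0 stroke→J1
b1 stroke→Sf1
b2 stroke→J1
b3 stroke→J1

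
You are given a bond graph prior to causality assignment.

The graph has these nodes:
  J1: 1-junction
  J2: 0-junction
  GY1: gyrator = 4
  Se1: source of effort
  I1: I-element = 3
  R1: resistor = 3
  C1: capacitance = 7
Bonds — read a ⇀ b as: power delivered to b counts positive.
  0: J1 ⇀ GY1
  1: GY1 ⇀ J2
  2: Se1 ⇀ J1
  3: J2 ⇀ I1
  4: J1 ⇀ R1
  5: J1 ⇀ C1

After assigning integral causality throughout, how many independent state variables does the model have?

2  (C1, I1 all integral)

#2 |J1  (Se1: effort source, stroke at far end)
#3 |I1  (I1 outputs flow p/I1)
#1 |J2  (J2: last free bond brings effort in)
#0 |J1  (through GY1, causality inverts; strokes same side of GY1)
#5 |J1  (C1 outputs effort q/C1)
#4 |R1  (only one flow-in slot at J1)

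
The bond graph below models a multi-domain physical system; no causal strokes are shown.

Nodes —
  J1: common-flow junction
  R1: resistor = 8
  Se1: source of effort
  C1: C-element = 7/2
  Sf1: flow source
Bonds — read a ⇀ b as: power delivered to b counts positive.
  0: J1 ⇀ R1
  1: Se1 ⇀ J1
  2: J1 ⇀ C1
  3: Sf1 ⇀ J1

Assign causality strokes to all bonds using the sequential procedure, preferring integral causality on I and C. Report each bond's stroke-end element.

bond 0 stroke at J1
bond 1 stroke at J1
bond 2 stroke at J1
bond 3 stroke at Sf1

β1 stroke→J1  (source Se1 imposes e)
β3 stroke→Sf1  (Sf1: flow source, stroke at near end)
β0 stroke→J1  (1-jn J1 has f-setter on 3)
β2 stroke→J1  (1-jn J1 has f-setter on 3)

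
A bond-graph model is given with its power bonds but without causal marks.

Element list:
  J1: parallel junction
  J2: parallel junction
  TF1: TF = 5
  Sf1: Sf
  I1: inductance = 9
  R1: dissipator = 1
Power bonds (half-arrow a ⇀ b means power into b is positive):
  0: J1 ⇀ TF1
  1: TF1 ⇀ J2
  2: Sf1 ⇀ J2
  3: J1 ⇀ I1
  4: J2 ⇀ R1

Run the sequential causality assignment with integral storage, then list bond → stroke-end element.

bond 0 stroke at J1
bond 1 stroke at TF1
bond 2 stroke at Sf1
bond 3 stroke at I1
bond 4 stroke at J2

β2 |Sf1  (Sf1 (Sf) sets flow on bond)
β3 |I1  (prefer integral on I1)
β0 |J1  (J1: last free bond brings effort in)
β1 |TF1  (TF TF1: opposite of bond 0)
β4 |J2  (J2: last free bond brings effort in)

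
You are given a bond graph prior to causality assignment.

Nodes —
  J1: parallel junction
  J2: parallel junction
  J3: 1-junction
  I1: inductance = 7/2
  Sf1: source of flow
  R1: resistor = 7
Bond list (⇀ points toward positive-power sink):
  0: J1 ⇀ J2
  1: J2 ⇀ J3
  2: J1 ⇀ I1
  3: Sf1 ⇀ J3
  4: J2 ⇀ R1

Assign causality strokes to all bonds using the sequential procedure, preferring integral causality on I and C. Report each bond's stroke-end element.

β0 stroke→J1
β1 stroke→J3
β2 stroke→I1
β3 stroke→Sf1
β4 stroke→J2

bond 3 |Sf1  (source Sf1 imposes f)
bond 1 |J3  (J3 flow already set via bond 3)
bond 2 |I1  (I1 outputs flow p/I1)
bond 0 |J1  (only one effort-in slot at J1)
bond 4 |J2  (only one effort-in slot at J2)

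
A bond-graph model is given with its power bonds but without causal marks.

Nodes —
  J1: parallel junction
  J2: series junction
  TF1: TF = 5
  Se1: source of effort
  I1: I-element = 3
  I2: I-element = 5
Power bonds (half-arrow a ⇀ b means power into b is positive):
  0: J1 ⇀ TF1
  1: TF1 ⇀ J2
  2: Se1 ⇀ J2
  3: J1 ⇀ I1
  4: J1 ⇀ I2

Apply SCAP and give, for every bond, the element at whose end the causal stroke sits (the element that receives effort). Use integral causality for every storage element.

#2 stroke at J2  (Se1: effort source, stroke at far end)
#1 stroke at TF1  (J2 needs exactly one f-in)
#0 stroke at J1  (TF1: transformer flips bond 1)
#3 stroke at I1  (0-jn J1 has e-setter on 0)
#4 stroke at I2  (common-e at J1 fixed by 0)

bond 0 stroke at J1
bond 1 stroke at TF1
bond 2 stroke at J2
bond 3 stroke at I1
bond 4 stroke at I2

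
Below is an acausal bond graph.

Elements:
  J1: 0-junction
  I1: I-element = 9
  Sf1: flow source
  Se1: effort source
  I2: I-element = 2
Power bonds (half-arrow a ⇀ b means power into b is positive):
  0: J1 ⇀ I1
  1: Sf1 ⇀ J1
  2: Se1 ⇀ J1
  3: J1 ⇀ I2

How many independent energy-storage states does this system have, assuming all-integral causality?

#1 stroke→Sf1  (source Sf1 imposes f)
#2 stroke→J1  (Se1 fixes effort; stroke away)
#0 stroke→I1  (0-jn J1 has e-setter on 2)
#3 stroke→I2  (J1 effort already set via bond 2)

2  (I1, I2 all integral)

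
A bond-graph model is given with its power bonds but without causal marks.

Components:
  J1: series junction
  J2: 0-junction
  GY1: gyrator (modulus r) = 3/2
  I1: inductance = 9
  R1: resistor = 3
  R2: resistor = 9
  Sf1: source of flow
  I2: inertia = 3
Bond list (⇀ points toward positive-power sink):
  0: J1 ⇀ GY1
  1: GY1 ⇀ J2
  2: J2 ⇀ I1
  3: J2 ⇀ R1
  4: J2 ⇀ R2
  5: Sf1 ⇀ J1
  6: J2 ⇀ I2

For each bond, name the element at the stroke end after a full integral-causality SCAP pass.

#0 →J1
#1 →J2
#2 →I1
#3 →R1
#4 →R2
#5 →Sf1
#6 →I2

bond 5 →Sf1  (Sf1 (Sf) sets flow on bond)
bond 0 →J1  (common-f at J1 fixed by 5)
bond 1 →J2  (GY GY1: same side as bond 0)
bond 2 →I1  (J2: bond 1 brought effort, rest push out)
bond 3 →R1  (0-jn J2 has e-setter on 1)
bond 4 →R2  (common-e at J2 fixed by 1)
bond 6 →I2  (0-jn J2 has e-setter on 1)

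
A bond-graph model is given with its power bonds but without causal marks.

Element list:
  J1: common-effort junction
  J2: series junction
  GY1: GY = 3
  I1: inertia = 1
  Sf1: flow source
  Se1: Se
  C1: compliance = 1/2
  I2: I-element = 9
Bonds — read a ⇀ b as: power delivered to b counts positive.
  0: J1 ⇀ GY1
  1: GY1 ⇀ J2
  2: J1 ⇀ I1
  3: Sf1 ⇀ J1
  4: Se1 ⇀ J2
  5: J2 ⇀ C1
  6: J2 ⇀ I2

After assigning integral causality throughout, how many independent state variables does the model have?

bond 3 stroke→Sf1  (source Sf1 imposes f)
bond 4 stroke→J2  (Se1 fixes effort; stroke away)
bond 2 stroke→I1  (prefer integral on I1)
bond 0 stroke→J1  (J1: last free bond brings effort in)
bond 1 stroke→J2  (GY GY1: same side as bond 0)
bond 5 stroke→J2  (C1: C, integral causality)
bond 6 stroke→I2  (J2 needs exactly one f-in)

3  (C1, I1, I2 all integral)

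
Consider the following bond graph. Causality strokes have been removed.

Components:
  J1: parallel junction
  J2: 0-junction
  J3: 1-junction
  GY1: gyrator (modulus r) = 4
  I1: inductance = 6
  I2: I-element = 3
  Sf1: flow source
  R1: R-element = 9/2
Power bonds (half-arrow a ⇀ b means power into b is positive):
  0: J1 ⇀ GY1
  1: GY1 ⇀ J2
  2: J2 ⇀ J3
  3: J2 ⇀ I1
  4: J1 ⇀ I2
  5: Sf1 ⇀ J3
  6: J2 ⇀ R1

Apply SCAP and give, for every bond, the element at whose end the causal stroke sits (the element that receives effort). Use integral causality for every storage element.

β5 →Sf1  (Sf1: flow source, stroke at near end)
β2 →J3  (J3: bond 5 brought flow, rest push out)
β3 →I1  (I1 integral (f out))
β4 →I2  (I2 integral (f out))
β0 →J1  (J1 needs exactly one e-in)
β1 →J2  (through GY1, causality inverts; strokes same side of GY1)
β6 →R1  (J2 effort already set via bond 1)

bond 0 stroke→J1
bond 1 stroke→J2
bond 2 stroke→J3
bond 3 stroke→I1
bond 4 stroke→I2
bond 5 stroke→Sf1
bond 6 stroke→R1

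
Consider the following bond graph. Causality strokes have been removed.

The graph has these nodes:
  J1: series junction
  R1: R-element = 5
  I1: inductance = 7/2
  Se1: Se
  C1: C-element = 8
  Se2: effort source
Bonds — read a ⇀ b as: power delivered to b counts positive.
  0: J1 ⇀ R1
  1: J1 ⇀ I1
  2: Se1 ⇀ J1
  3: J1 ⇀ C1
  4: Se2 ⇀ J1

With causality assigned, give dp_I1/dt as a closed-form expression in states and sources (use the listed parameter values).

dp_I1/dt = E_Se1 + E_Se2 - 10*p_I1/7 - q_C1/8

b2 |J1  (Se1 fixes effort; stroke away)
b4 |J1  (Se2 (Se) sets effort on bond)
b1 |I1  (I1 outputs flow p/I1)
b0 |J1  (common-f at J1 fixed by 1)
b3 |J1  (J1: bond 1 brought flow, rest push out)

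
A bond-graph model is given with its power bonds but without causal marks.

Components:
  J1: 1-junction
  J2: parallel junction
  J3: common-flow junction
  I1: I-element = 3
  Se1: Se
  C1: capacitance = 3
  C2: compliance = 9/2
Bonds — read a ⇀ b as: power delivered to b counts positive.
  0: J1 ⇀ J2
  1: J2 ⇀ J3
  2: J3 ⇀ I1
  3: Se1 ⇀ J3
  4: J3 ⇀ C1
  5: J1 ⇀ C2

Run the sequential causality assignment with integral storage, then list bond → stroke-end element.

β3 →J3  (source Se1 imposes e)
β2 →I1  (I1 outputs flow p/I1)
β1 →J3  (J3: bond 2 brought flow, rest push out)
β4 →J3  (common-f at J3 fixed by 2)
β0 →J2  (only one effort-in slot at J2)
β5 →J1  (1-jn J1 has f-setter on 0)

#0 →J2
#1 →J3
#2 →I1
#3 →J3
#4 →J3
#5 →J1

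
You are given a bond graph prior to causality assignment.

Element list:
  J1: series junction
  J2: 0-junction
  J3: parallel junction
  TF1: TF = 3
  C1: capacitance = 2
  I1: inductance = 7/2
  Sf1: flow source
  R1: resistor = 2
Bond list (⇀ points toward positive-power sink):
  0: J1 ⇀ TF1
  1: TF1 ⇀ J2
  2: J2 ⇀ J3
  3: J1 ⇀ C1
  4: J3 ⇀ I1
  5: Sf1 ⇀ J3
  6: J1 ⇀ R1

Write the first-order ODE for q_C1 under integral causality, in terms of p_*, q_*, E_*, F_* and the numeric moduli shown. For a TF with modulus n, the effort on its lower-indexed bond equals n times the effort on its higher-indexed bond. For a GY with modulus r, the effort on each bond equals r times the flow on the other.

dq_C1/dt = -F_Sf1/3 + 2*p_I1/21

bond 5 stroke at Sf1  (Sf1 (Sf) sets flow on bond)
bond 3 stroke at J1  (C1: C, integral causality)
bond 4 stroke at I1  (I1: I, integral causality)
bond 2 stroke at J3  (only one effort-in slot at J3)
bond 1 stroke at J2  (J2: last free bond brings effort in)
bond 0 stroke at TF1  (TF1: transformer flips bond 1)
bond 6 stroke at J1  (1-jn J1 has f-setter on 0)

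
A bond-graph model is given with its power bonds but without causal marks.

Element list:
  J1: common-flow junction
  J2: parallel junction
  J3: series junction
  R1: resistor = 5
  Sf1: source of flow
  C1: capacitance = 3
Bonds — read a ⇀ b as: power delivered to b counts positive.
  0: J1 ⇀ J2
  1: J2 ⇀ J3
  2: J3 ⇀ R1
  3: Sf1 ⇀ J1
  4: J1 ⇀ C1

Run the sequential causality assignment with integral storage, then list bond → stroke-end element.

β3 |Sf1  (Sf1 (Sf) sets flow on bond)
β0 |J1  (J1 flow already set via bond 3)
β4 |J1  (common-f at J1 fixed by 3)
β1 |J2  (closing 0-jn rule on J2)
β2 |J3  (J3 flow already set via bond 1)

#0 |J1
#1 |J2
#2 |J3
#3 |Sf1
#4 |J1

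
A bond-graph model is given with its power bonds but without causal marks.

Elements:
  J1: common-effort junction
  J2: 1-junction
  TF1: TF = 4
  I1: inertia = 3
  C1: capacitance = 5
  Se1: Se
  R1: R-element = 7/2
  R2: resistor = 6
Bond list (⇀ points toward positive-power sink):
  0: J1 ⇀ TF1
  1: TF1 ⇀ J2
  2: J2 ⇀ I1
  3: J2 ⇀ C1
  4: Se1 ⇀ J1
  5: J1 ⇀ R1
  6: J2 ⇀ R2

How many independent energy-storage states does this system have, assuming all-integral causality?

#4 stroke at J1  (Se1 fixes effort; stroke away)
#0 stroke at TF1  (J1: bond 4 brought effort, rest push out)
#5 stroke at R1  (J1 effort already set via bond 4)
#1 stroke at J2  (TF1 one-in-one-out from 0)
#2 stroke at I1  (prefer integral on I1)
#3 stroke at J2  (J2 flow already set via bond 2)
#6 stroke at J2  (J2: bond 2 brought flow, rest push out)

2  (C1, I1 all integral)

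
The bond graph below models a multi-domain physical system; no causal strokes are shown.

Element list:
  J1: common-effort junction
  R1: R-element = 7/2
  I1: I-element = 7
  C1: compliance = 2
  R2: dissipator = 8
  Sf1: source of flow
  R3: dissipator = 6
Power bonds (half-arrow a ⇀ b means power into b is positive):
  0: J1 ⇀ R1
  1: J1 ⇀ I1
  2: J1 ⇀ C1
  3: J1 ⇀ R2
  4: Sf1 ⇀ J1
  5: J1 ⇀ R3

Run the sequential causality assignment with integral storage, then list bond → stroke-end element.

β0 stroke at R1
β1 stroke at I1
β2 stroke at J1
β3 stroke at R2
β4 stroke at Sf1
β5 stroke at R3

β4 |Sf1  (Sf1: flow source, stroke at near end)
β1 |I1  (prefer integral on I1)
β2 |J1  (prefer integral on C1)
β0 |R1  (0-jn J1 has e-setter on 2)
β3 |R2  (common-e at J1 fixed by 2)
β5 |R3  (0-jn J1 has e-setter on 2)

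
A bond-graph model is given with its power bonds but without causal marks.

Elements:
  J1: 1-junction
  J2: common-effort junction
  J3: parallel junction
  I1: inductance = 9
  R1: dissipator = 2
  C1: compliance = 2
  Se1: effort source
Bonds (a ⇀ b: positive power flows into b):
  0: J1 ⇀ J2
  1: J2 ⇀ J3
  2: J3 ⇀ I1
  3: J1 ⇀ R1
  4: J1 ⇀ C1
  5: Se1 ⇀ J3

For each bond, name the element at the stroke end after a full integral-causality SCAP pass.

β0 |J1
β1 |J2
β2 |I1
β3 |R1
β4 |J1
β5 |J3

β5 stroke at J3  (Se1 (Se) sets effort on bond)
β1 stroke at J2  (J3: bond 5 brought effort, rest push out)
β2 stroke at I1  (common-e at J3 fixed by 5)
β0 stroke at J1  (common-e at J2 fixed by 1)
β4 stroke at J1  (C1 outputs effort q/C1)
β3 stroke at R1  (only one flow-in slot at J1)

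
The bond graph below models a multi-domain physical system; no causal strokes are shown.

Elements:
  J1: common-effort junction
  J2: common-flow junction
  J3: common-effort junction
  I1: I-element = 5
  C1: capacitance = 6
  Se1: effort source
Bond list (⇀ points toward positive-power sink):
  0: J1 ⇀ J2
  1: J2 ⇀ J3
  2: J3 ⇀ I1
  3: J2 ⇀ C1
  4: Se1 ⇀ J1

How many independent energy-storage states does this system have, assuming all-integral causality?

2  (C1, I1 all integral)

β4 →J1  (source Se1 imposes e)
β0 →J2  (J1 effort already set via bond 4)
β2 →I1  (prefer integral on I1)
β1 →J3  (closing 0-jn rule on J3)
β3 →J2  (common-f at J2 fixed by 1)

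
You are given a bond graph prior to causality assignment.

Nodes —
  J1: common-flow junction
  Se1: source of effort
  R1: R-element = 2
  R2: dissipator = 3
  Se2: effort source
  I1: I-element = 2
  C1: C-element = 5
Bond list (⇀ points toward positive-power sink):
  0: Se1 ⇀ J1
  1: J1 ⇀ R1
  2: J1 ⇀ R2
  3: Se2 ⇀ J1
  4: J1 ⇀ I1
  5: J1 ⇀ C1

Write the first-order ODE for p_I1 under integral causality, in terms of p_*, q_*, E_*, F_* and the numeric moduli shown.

b0 stroke→J1  (Se1 (Se) sets effort on bond)
b3 stroke→J1  (Se2 fixes effort; stroke away)
b4 stroke→I1  (prefer integral on I1)
b1 stroke→J1  (J1: bond 4 brought flow, rest push out)
b2 stroke→J1  (J1: bond 4 brought flow, rest push out)
b5 stroke→J1  (common-f at J1 fixed by 4)

dp_I1/dt = E_Se1 + E_Se2 - 5*p_I1/2 - q_C1/5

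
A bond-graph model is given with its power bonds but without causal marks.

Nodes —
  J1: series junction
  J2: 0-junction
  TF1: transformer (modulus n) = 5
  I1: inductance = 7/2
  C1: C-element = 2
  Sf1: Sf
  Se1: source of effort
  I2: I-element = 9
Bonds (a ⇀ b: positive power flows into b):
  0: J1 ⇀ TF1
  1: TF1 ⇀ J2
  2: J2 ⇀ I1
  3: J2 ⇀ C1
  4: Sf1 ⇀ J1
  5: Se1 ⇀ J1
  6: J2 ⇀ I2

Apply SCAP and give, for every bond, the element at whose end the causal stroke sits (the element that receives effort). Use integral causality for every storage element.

b4 stroke at Sf1  (source Sf1 imposes f)
b5 stroke at J1  (Se1: effort source, stroke at far end)
b0 stroke at J1  (J1: bond 4 brought flow, rest push out)
b1 stroke at TF1  (TF TF1: opposite of bond 0)
b2 stroke at I1  (I1 outputs flow p/I1)
b3 stroke at J2  (C1 outputs effort q/C1)
b6 stroke at I2  (J2 effort already set via bond 3)

b0 →J1
b1 →TF1
b2 →I1
b3 →J2
b4 →Sf1
b5 →J1
b6 →I2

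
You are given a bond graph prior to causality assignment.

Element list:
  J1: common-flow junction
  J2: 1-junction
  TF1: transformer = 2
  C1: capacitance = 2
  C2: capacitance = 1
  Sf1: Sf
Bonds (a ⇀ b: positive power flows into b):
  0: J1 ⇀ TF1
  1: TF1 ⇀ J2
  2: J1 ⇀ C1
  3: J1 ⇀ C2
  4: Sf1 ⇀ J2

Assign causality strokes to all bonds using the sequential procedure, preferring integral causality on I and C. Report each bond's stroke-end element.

bond 4 |Sf1  (Sf1 (Sf) sets flow on bond)
bond 1 |J2  (common-f at J2 fixed by 4)
bond 0 |TF1  (TF TF1: opposite of bond 1)
bond 2 |J1  (1-jn J1 has f-setter on 0)
bond 3 |J1  (J1 flow already set via bond 0)

b0 |TF1
b1 |J2
b2 |J1
b3 |J1
b4 |Sf1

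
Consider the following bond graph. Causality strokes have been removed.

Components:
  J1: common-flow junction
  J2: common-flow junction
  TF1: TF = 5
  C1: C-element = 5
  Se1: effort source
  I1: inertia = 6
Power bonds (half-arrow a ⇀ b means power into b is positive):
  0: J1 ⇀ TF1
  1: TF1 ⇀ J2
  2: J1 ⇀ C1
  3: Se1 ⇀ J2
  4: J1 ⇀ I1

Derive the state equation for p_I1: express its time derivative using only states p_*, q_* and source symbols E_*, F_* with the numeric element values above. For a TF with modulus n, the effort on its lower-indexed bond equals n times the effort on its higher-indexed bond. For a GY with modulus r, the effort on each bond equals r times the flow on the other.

bond 3 stroke at J2  (Se1 fixes effort; stroke away)
bond 1 stroke at TF1  (J2: last free bond brings flow in)
bond 0 stroke at J1  (TF1 one-in-one-out from 1)
bond 2 stroke at J1  (C1 outputs effort q/C1)
bond 4 stroke at I1  (J1 needs exactly one f-in)

dp_I1/dt = 5*E_Se1 - q_C1/5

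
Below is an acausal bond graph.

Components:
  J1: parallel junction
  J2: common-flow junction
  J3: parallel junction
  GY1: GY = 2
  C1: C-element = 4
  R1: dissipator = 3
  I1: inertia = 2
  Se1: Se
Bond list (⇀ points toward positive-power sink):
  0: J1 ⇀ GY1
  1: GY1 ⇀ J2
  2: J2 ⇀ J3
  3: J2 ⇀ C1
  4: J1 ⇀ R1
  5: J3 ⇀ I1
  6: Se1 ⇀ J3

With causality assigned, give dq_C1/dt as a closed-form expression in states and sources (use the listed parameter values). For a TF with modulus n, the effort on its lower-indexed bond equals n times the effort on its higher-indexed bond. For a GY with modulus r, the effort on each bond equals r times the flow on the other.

β6 |J3  (Se1 fixes effort; stroke away)
β2 |J2  (0-jn J3 has e-setter on 6)
β5 |I1  (J3 effort already set via bond 6)
β3 |J2  (prefer integral on C1)
β1 |GY1  (closing 1-jn rule on J2)
β0 |GY1  (GY GY1: same side as bond 1)
β4 |J1  (closing 0-jn rule on J1)

dq_C1/dt = -3*E_Se1/4 - 3*q_C1/16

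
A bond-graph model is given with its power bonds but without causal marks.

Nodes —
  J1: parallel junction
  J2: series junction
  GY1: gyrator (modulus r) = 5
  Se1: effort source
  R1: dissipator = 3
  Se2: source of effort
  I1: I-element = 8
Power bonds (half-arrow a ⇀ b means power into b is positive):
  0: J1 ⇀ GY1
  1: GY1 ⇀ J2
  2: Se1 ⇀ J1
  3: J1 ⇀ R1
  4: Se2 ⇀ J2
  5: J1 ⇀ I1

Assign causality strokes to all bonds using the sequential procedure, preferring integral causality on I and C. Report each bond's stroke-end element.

β0 stroke at GY1
β1 stroke at GY1
β2 stroke at J1
β3 stroke at R1
β4 stroke at J2
β5 stroke at I1

bond 2 stroke→J1  (Se1 fixes effort; stroke away)
bond 4 stroke→J2  (source Se2 imposes e)
bond 0 stroke→GY1  (common-e at J1 fixed by 2)
bond 3 stroke→R1  (0-jn J1 has e-setter on 2)
bond 5 stroke→I1  (0-jn J1 has e-setter on 2)
bond 1 stroke→GY1  (J2: last free bond brings flow in)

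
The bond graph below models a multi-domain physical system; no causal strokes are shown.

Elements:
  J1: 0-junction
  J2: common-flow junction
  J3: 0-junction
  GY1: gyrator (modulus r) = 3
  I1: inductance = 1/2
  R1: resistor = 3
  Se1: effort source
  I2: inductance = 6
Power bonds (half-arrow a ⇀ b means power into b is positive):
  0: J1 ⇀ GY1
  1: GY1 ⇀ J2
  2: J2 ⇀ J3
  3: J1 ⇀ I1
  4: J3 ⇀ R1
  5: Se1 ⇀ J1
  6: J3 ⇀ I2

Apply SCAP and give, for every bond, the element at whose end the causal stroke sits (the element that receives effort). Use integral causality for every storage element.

b0 →GY1
b1 →GY1
b2 →J2
b3 →I1
b4 →J3
b5 →J1
b6 →I2

β5 |J1  (Se1 fixes effort; stroke away)
β0 |GY1  (J1: bond 5 brought effort, rest push out)
β3 |I1  (common-e at J1 fixed by 5)
β1 |GY1  (through GY1, causality inverts; strokes same side of GY1)
β2 |J2  (common-f at J2 fixed by 1)
β6 |I2  (I2: I, integral causality)
β4 |J3  (J3: last free bond brings effort in)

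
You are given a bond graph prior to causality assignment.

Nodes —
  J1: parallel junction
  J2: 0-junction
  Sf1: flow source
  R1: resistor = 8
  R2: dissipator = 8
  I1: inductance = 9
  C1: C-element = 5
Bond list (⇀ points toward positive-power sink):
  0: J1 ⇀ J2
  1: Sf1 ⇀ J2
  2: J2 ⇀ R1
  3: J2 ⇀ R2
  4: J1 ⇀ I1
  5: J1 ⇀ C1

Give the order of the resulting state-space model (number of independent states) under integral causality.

β1 →Sf1  (Sf1 (Sf) sets flow on bond)
β4 →I1  (prefer integral on I1)
β5 →J1  (C1 integral (e out))
β0 →J2  (J1 effort already set via bond 5)
β2 →R1  (J2 effort already set via bond 0)
β3 →R2  (J2: bond 0 brought effort, rest push out)

2  (C1, I1 all integral)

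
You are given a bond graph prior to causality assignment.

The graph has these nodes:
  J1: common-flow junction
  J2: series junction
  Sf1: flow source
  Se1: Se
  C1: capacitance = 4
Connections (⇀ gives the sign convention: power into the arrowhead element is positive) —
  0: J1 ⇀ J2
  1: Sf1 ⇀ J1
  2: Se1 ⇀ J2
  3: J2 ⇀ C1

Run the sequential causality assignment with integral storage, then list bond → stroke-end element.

#1 stroke→Sf1  (source Sf1 imposes f)
#2 stroke→J2  (Se1: effort source, stroke at far end)
#0 stroke→J1  (1-jn J1 has f-setter on 1)
#3 stroke→J2  (common-f at J2 fixed by 0)

#0 stroke→J1
#1 stroke→Sf1
#2 stroke→J2
#3 stroke→J2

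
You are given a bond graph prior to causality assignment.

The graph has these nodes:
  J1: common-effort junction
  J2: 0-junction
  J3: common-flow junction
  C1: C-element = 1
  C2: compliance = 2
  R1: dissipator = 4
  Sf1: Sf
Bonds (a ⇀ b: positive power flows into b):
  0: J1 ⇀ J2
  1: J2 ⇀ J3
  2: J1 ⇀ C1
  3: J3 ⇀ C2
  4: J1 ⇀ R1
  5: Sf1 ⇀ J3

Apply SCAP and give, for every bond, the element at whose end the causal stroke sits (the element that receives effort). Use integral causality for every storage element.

#0 stroke→J2
#1 stroke→J3
#2 stroke→J1
#3 stroke→J3
#4 stroke→R1
#5 stroke→Sf1

#5 stroke at Sf1  (Sf1: flow source, stroke at near end)
#1 stroke at J3  (1-jn J3 has f-setter on 5)
#3 stroke at J3  (J3: bond 5 brought flow, rest push out)
#0 stroke at J2  (closing 0-jn rule on J2)
#2 stroke at J1  (C1 integral (e out))
#4 stroke at R1  (0-jn J1 has e-setter on 2)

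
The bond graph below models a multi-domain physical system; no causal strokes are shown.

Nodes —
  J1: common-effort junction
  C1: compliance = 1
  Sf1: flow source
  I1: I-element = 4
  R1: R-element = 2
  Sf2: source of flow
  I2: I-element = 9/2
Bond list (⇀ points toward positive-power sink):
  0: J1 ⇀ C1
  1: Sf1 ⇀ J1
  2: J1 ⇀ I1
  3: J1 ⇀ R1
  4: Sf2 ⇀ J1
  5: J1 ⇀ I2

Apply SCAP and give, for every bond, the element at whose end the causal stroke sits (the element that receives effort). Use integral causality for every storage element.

#1 |Sf1  (source Sf1 imposes f)
#4 |Sf2  (source Sf2 imposes f)
#0 |J1  (C1: C, integral causality)
#2 |I1  (J1: bond 0 brought effort, rest push out)
#3 |R1  (common-e at J1 fixed by 0)
#5 |I2  (0-jn J1 has e-setter on 0)

b0 stroke at J1
b1 stroke at Sf1
b2 stroke at I1
b3 stroke at R1
b4 stroke at Sf2
b5 stroke at I2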